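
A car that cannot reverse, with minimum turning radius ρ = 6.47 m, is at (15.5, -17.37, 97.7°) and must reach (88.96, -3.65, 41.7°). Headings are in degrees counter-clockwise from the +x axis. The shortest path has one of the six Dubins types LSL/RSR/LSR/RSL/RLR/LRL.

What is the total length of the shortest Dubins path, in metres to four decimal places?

Let ψ = atan2(Δy, Δx) = atan2(13.72, 73.46) = 10.5792° be the start→goal bearing.
Normalize: d = |goal − start| / ρ = 74.730248/6.47 = 11.550270, α = (θ_start − ψ) mod 360° = 87.1208° = 1.520546 rad, β = (θ_goal − ψ) mod 360° = 31.1208° = 0.543161 rad.
Common terms: sin α = 0.998738, cos α = 0.050230, sin β = 0.516845, cos β = 0.856079, cos(α−β) = 0.559193, d² = 133.408742. Work in radians in the unit-radius frame; every candidate has L = ρ·(t + p + q).
LSL: p² = 2 + d² − 2cos(α−β) + 2d(sin α − sin β) = 145.422341; p = √p² = 12.059119; φ = atan2(cos β − cos α, d + sin α − sin β) = 0.066875 rad; t = (φ − α) mod 2π = 4.829514 rad, q = (β − φ) mod 2π = 0.476287 rad → L = 6.47·(4.829514 + 12.059119 + 0.476287) = 6.47·17.364919 = 112.351029 m
RSR: p² = 2 + d² − 2cos(α−β) + 2d(sin β − sin α) = 123.158371; p = √p² = 11.097674; φ = atan2(cos α − cos β, d − sin α + sin β) = -0.072678 rad; t = (α − φ) mod 2π = 1.593224 rad, q = (φ − β) mod 2π = 5.667346 rad → L = 6.47·(1.593224 + 11.097674 + 5.667346) = 6.47·18.358244 = 118.777838 m
LSR: p² = d² − 2 + 2cos(α−β) + 2d(sin α + sin β) = 167.537904; p = √p² = 12.943643; φ = atan2(−cos α − cos β, d + sin α + sin β) − atan2(−2, p) = 0.084050 rad; t = (φ − α) mod 2π = 4.846690 rad, q = (φ − β) mod 2π = 5.824074 rad → L = 6.47·(4.846690 + 12.943643 + 5.824074) = 6.47·23.614407 = 152.785212 m
RSL: p² = d² − 2 + 2cos(α−β) − 2d(sin α + sin β) = 97.516351; p = √p² = 9.875037; φ = atan2(cos α + cos β, d − sin α − sin β) − atan2(2, p) = -0.109755 rad; t = (α − φ) mod 2π = 1.630300 rad, q = (β − φ) mod 2π = 0.652916 rad → L = 6.47·(1.630300 + 9.875037 + 0.652916) = 6.47·12.158253 = 78.663898 m
RLR: c = (6 − d² + 2cos(α−β) + 2d(sin α − sin β))/8 = -14.394796, |c| > 1 → infeasible
LRL: c = (6 − d² + 2cos(α−β) − 2d(sin α − sin β))/8 = -17.177793, |c| > 1 → infeasible
Shortest: RSL with L = 78.663898 m ≈ 78.6639 m

78.6639 m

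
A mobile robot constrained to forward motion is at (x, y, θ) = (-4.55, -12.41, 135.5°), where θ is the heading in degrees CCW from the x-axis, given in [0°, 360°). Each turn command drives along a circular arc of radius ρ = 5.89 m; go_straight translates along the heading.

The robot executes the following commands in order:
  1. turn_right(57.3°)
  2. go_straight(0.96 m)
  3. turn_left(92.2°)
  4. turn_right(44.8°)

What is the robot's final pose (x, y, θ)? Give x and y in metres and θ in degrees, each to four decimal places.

set_pose: (x, y, θ) = (-4.5500, -12.4100, 135.5000°), ρ = 5.89
turn_right(57.3°): centre at ρ to the right, rotate −57.3° → (-6.1872, -7.0045, 78.2000°)
go_straight(0.96): x += 0.96·cos θ, y += 0.96·sin θ → (-5.9909, -6.0648, 78.2000°)
turn_left(92.2°): centre at ρ to the left, rotate +92.2° → (-10.7741, 0.9472, 170.4000°)
turn_right(44.8°): centre at ρ to the right, rotate −44.8° → (-14.5810, 3.3261, 125.6000°)

(-14.5810, 3.3261, 125.6000°)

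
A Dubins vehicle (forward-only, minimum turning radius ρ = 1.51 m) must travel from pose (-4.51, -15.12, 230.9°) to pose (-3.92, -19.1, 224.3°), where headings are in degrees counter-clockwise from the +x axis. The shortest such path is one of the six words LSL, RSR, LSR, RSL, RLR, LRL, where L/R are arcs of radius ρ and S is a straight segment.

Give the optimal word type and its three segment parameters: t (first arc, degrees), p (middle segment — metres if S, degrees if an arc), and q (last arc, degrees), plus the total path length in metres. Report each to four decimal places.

Let ψ = atan2(Δy, Δx) = atan2(-3.98, 0.59) = -81.5678° be the start→goal bearing.
Normalize: d = |goal − start| / ρ = 4.023494/1.51 = 2.664565, α = (θ_start − ψ) mod 360° = 312.4678° = 5.453592 rad, β = (θ_goal − ψ) mod 360° = 305.8678° = 5.338400 rad.
Common terms: sin α = -0.737657, cos α = 0.675176, sin β = -0.810371, cos β = 0.585917, cos(α−β) = 0.993373, d² = 7.099908. Work in radians in the unit-radius frame; every candidate has L = ρ·(t + p + q).
LSL: p² = 2 + d² − 2cos(α−β) + 2d(sin α − sin β) = 7.500666; p = √p² = 2.738734; φ = atan2(cos β − cos α, d + sin α − sin β) = -0.032597 rad; t = (φ − α) mod 2π = 0.796996 rad, q = (β − φ) mod 2π = 5.370997 rad → L = 1.51·(0.796996 + 2.738734 + 5.370997) = 1.51·8.906728 = 13.449159 m
RSR: p² = 2 + d² − 2cos(α−β) + 2d(sin β − sin α) = 6.725659; p = √p² = 2.593388; φ = atan2(cos α − cos β, d − sin α + sin β) = 0.034425 rad; t = (α − φ) mod 2π = 5.419168 rad, q = (φ − β) mod 2π = 0.979209 rad → L = 1.51·(5.419168 + 2.593388 + 0.979209) = 1.51·8.991765 = 13.577565 m
LSR: p² = d² − 2 + 2cos(α−β) + 2d(sin α + sin β) = -1.162988 < 0 → infeasible
RSL: p² = d² − 2 + 2cos(α−β) − 2d(sin α + sin β) = 15.336295; p = √p² = 3.916158; φ = atan2(cos α + cos β, d − sin α − sin β) − atan2(2, p) = -0.181303 rad; t = (α − φ) mod 2π = 5.634895 rad, q = (β − φ) mod 2π = 5.519703 rad → L = 1.51·(5.634895 + 3.916158 + 5.519703) = 1.51·15.070756 = 22.756841 m
RLR: c = (6 − d² + 2cos(α−β) + 2d(sin α − sin β))/8 = 0.159293; p = 2π − arccos c = 4.872363 rad; φ = atan2(cos α − cos β, d − sin α + sin β) = 0.034425 rad; t = (α − φ + p/2) mod 2π = 1.572164 rad, q = (α − β − t + p) mod 2π = 3.415391 rad → L = 1.51·(1.572164 + 4.872363 + 3.415391) = 1.51·9.859918 = 14.888476 m
LRL: c = (6 − d² + 2cos(α−β) − 2d(sin α − sin β))/8 = 0.062417; p = 2π − arccos c = 4.774846 rad; φ = atan2(cos β − cos α, d + sin α − sin β) = -0.032597 rad; t = (φ − α + p/2) mod 2π = 3.184419 rad, q = (β − α − t + p) mod 2π = 1.475235 rad → L = 1.51·(3.184419 + 4.774846 + 1.475235) = 1.51·9.434501 = 14.246097 m
Shortest: LSL with L = 13.449159 m ≈ 13.4492 m
Convert LSL to answer units (arcs ×180/π): t = 0.796996·180/π = 45.6645°, p = ρ·p = 1.51·2.738734 = 4.1355 m, q = 5.370997·180/π = 307.7355°, L = 13.4492 m.

LSL: t = 45.6645°, p = 4.1355 m, q = 307.7355°, L = 13.4492 m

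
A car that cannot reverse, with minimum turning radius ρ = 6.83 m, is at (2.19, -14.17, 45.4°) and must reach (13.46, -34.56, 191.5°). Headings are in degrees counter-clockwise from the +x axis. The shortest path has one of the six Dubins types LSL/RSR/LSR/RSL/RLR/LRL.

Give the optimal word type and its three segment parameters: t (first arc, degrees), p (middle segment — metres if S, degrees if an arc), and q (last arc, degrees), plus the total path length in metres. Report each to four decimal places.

Let ψ = atan2(Δy, Δx) = atan2(-20.39, 11.27) = -61.0696° be the start→goal bearing.
Normalize: d = |goal − start| / ρ = 23.297317/6.83 = 3.411027, α = (θ_start − ψ) mod 360° = 106.4696° = 1.858245 rad, β = (θ_goal − ψ) mod 360° = 252.5696° = 4.408171 rad.
Common terms: sin α = 0.958970, cos α = -0.283507, sin β = -0.954082, cos β = -0.299547, cos(α−β) = -0.830012, d² = 11.635108. Work in radians in the unit-radius frame; every candidate has L = ρ·(t + p + q).
LSL: p² = 2 + d² − 2cos(α−β) + 2d(sin α − sin β) = 28.346077; p = √p² = 5.324103; φ = atan2(cos β − cos α, d + sin α − sin β) = -0.003013 rad; t = (φ − α) mod 2π = 4.421927 rad, q = (β − φ) mod 2π = 4.411184 rad → L = 6.83·(4.421927 + 5.324103 + 4.411184) = 6.83·14.157215 = 96.693777 m
RSR: p² = 2 + d² − 2cos(α−β) + 2d(sin β − sin α) = 2.244188; p = √p² = 1.498061; φ = atan2(cos α − cos β, d − sin α + sin β) = 0.010707 rad; t = (α − φ) mod 2π = 1.847538 rad, q = (φ − β) mod 2π = 1.885722 rad → L = 6.83·(1.847538 + 1.498061 + 1.885722) = 6.83·5.231321 = 35.729921 m
LSR: p² = d² − 2 + 2cos(α−β) + 2d(sin α + sin β) = 8.008434; p = √p² = 2.829918; φ = atan2(−cos α − cos β, d + sin α + sin β) − atan2(−2, p) = 0.784289 rad; t = (φ − α) mod 2π = 5.209230 rad, q = (φ − β) mod 2π = 2.659304 rad → L = 6.83·(5.209230 + 2.829918 + 2.659304) = 6.83·10.698451 = 73.070419 m
RSL: p² = d² − 2 + 2cos(α−β) − 2d(sin α + sin β) = 7.941733; p = √p² = 2.818108; φ = atan2(cos α + cos β, d − sin α − sin β) − atan2(2, p) = -0.786738 rad; t = (α − φ) mod 2π = 2.644983 rad, q = (β − φ) mod 2π = 5.194909 rad → L = 6.83·(2.644983 + 2.818108 + 5.194909) = 6.83·10.658000 = 72.794142 m
RLR: c = (6 − d² + 2cos(α−β) + 2d(sin α − sin β))/8 = 0.719476; p = 2π − arccos c = 5.515437 rad; φ = atan2(cos α − cos β, d − sin α + sin β) = 0.010707 rad; t = (α − φ + p/2) mod 2π = 4.605256 rad, q = (α − β − t + p) mod 2π = 4.643440 rad → L = 6.83·(4.605256 + 5.515437 + 4.643440) = 6.83·14.764134 = 100.839033 m
LRL: c = (6 − d² + 2cos(α−β) − 2d(sin α − sin β))/8 = -2.543260, |c| > 1 → infeasible
Shortest: RSR with L = 35.729921 m ≈ 35.7299 m
Convert RSR to answer units (arcs ×180/π): t = 1.847538·180/π = 105.8561°, p = ρ·p = 6.83·1.498061 = 10.2318 m, q = 1.885722·180/π = 108.0439°, L = 35.7299 m.

RSR: t = 105.8561°, p = 10.2318 m, q = 108.0439°, L = 35.7299 m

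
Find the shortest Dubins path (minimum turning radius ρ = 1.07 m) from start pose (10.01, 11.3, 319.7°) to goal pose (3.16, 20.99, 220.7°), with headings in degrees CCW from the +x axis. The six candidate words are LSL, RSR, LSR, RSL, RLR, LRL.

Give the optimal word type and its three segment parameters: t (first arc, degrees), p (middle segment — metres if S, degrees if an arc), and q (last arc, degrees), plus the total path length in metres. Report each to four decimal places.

LSL: t = 170.6273°, p = 10.5760 m, q = 90.3727°, L = 15.4502 m

Let ψ = atan2(Δy, Δx) = atan2(9.69, -6.85) = 125.2570° be the start→goal bearing.
Normalize: d = |goal − start| / ρ = 11.866701/1.07 = 11.090375, α = (θ_start − ψ) mod 360° = 194.4430° = 3.393670 rad, β = (θ_goal − ψ) mod 360° = 95.4430° = 1.665794 rad.
Common terms: sin α = -0.249416, cos α = -0.968396, sin β = 0.995491, cos β = -0.094855, cos(α−β) = -0.156434, d² = 122.996419. Work in radians in the unit-radius frame; every candidate has L = ρ·(t + p + q).
LSL: p² = 2 + d² − 2cos(α−β) + 2d(sin α − sin β) = 97.696312; p = √p² = 9.884144; φ = atan2(cos β − cos α, d + sin α − sin β) = 0.088494 rad; t = (φ − α) mod 2π = 2.978009 rad, q = (β − φ) mod 2π = 1.577300 rad → L = 1.07·(2.978009 + 9.884144 + 1.577300) = 1.07·14.439454 = 15.450216 m
RSR: p² = 2 + d² − 2cos(α−β) + 2d(sin β − sin α) = 152.922263; p = √p² = 12.366174; φ = atan2(cos α − cos β, d − sin α + sin β) = -0.070698 rad; t = (α − φ) mod 2π = 3.464368 rad, q = (φ − β) mod 2π = 4.546693 rad → L = 1.07·(3.464368 + 12.366174 + 4.546693) = 1.07·20.377235 = 21.803642 m
LSR: p² = d² − 2 + 2cos(α−β) + 2d(sin α + sin β) = 137.232054; p = √p² = 11.714609; φ = atan2(−cos α − cos β, d + sin α + sin β) − atan2(−2, p) = 0.258685 rad; t = (φ − α) mod 2π = 3.148200 rad, q = (φ − β) mod 2π = 4.876076 rad → L = 1.07·(3.148200 + 11.714609 + 4.876076) = 1.07·19.738885 = 21.120607 m
RSL: p² = d² − 2 + 2cos(α−β) − 2d(sin α + sin β) = 104.135046; p = √p² = 10.204658; φ = atan2(cos α + cos β, d − sin α − sin β) − atan2(2, p) = -0.295962 rad; t = (α − φ) mod 2π = 3.689632 rad, q = (β − φ) mod 2π = 1.961756 rad → L = 1.07·(3.689632 + 10.204658 + 1.961756) = 1.07·15.856046 = 16.965970 m
RLR: c = (6 − d² + 2cos(α−β) + 2d(sin α − sin β))/8 = -18.115283, |c| > 1 → infeasible
LRL: c = (6 − d² + 2cos(α−β) − 2d(sin α − sin β))/8 = -11.212039, |c| > 1 → infeasible
Shortest: LSL with L = 15.450216 m ≈ 15.4502 m
Convert LSL to answer units (arcs ×180/π): t = 2.978009·180/π = 170.6273°, p = ρ·p = 1.07·9.884144 = 10.5760 m, q = 1.577300·180/π = 90.3727°, L = 15.4502 m.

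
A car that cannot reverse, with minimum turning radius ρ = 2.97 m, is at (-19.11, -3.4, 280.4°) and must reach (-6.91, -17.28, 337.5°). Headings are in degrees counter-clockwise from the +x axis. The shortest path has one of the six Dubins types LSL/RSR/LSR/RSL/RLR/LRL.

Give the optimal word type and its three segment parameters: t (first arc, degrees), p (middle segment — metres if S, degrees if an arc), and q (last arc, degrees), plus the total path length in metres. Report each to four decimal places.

Let ψ = atan2(Δy, Δx) = atan2(-13.88, 12.20) = -48.6857° be the start→goal bearing.
Normalize: d = |goal − start| / ρ = 18.479567/2.97 = 6.222076, α = (θ_start − ψ) mod 360° = 329.0857° = 5.743630 rad, β = (θ_goal − ψ) mod 360° = 26.1857° = 0.457027 rad.
Common terms: sin α = -0.513755, cos α = 0.857937, sin β = 0.441283, cos β = 0.897368, cos(α−β) = 0.543174, d² = 38.714236. Work in radians in the unit-radius frame; every candidate has L = ρ·(t + p + q).
LSL: p² = 2 + d² − 2cos(α−β) + 2d(sin α − sin β) = 27.743256; p = √p² = 5.267187; φ = atan2(cos β − cos α, d + sin α − sin β) = 0.007486 rad; t = (φ − α) mod 2π = 0.547042 rad, q = (β − φ) mod 2π = 0.449541 rad → L = 2.97·(0.547042 + 5.267187 + 0.449541) = 2.97·6.263770 = 18.603396 m
RSR: p² = 2 + d² − 2cos(α−β) + 2d(sin β − sin α) = 51.512517; p = √p² = 7.177222; φ = atan2(cos α − cos β, d − sin α + sin β) = -0.005494 rad; t = (α − φ) mod 2π = 5.749124 rad, q = (φ − β) mod 2π = 5.820664 rad → L = 2.97·(5.749124 + 7.177222 + 5.820664) = 2.97·18.747010 = 55.678619 m
LSR: p² = d² − 2 + 2cos(α−β) + 2d(sin α + sin β) = 36.898728; p = √p² = 6.074432; φ = atan2(−cos α − cos β, d + sin α + sin β) − atan2(−2, p) = 0.040030 rad; t = (φ − α) mod 2π = 0.579585 rad, q = (φ − β) mod 2π = 5.866188 rad → L = 2.97·(0.579585 + 6.074432 + 5.866188) = 2.97·12.520205 = 37.185010 m
RSL: p² = d² − 2 + 2cos(α−β) − 2d(sin α + sin β) = 38.702440; p = √p² = 6.221129; φ = atan2(cos α + cos β, d − sin α − sin β) − atan2(2, p) = -0.039097 rad; t = (α − φ) mod 2π = 5.782727 rad, q = (β − φ) mod 2π = 0.496125 rad → L = 2.97·(5.782727 + 6.221129 + 0.496125) = 2.97·12.499980 = 37.124940 m
RLR: c = (6 − d² + 2cos(α−β) + 2d(sin α − sin β))/8 = -5.439065, |c| > 1 → infeasible
LRL: c = (6 − d² + 2cos(α−β) − 2d(sin α − sin β))/8 = -2.467907, |c| > 1 → infeasible
Shortest: LSL with L = 18.603396 m ≈ 18.6034 m
Convert LSL to answer units (arcs ×180/π): t = 0.547042·180/π = 31.3432°, p = ρ·p = 2.97·5.267187 = 15.6435 m, q = 0.449541·180/π = 25.7568°, L = 18.6034 m.

LSL: t = 31.3432°, p = 15.6435 m, q = 25.7568°, L = 18.6034 m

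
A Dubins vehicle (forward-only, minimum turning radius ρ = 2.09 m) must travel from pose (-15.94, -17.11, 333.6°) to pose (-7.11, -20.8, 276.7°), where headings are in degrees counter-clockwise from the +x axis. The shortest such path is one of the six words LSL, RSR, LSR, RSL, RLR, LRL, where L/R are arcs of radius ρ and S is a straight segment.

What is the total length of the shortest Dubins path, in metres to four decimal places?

10.0369 m

Let ψ = atan2(Δy, Δx) = atan2(-3.69, 8.83) = -22.6797° be the start→goal bearing.
Normalize: d = |goal − start| / ρ = 9.570005/2.09 = 4.578950, α = (θ_start − ψ) mod 360° = 356.2797° = 6.218254 rad, β = (θ_goal − ψ) mod 360° = 299.3797° = 5.225162 rad.
Common terms: sin α = -0.064885, cos α = 0.997893, sin β = -0.871387, cos β = 0.490596, cos(α−β) = 0.546102, d² = 20.966782. Work in radians in the unit-radius frame; every candidate has L = ρ·(t + p + q).
LSL: p² = 2 + d² − 2cos(α−β) + 2d(sin α − sin β) = 29.260444; p = √p² = 5.409292; φ = atan2(cos β − cos α, d + sin α − sin β) = -0.093921 rad; t = (φ − α) mod 2π = 6.254196 rad, q = (β − φ) mod 2π = 5.319083 rad → L = 2.09·(6.254196 + 5.409292 + 5.319083) = 2.09·16.982571 = 35.493573 m
RSR: p² = 2 + d² − 2cos(α−β) + 2d(sin β − sin α) = 14.488712; p = √p² = 3.806404; φ = atan2(cos α − cos β, d − sin α + sin β) = 0.133672 rad; t = (α − φ) mod 2π = 6.084582 rad, q = (φ − β) mod 2π = 1.191696 rad → L = 2.09·(6.084582 + 3.806404 + 1.191696) = 2.09·11.082682 = 23.162805 m
LSR: p² = d² − 2 + 2cos(α−β) + 2d(sin α + sin β) = 11.484695; p = √p² = 3.388908; φ = atan2(−cos α − cos β, d + sin α + sin β) − atan2(−2, p) = 0.145234 rad; t = (φ − α) mod 2π = 0.210165 rad, q = (φ − β) mod 2π = 1.203257 rad → L = 2.09·(0.210165 + 3.388908 + 1.203257) = 2.09·4.802330 = 10.036869 m
RSL: p² = d² − 2 + 2cos(α−β) − 2d(sin α + sin β) = 28.633277; p = √p² = 5.351007; φ = atan2(cos α + cos β, d − sin α − sin β) − atan2(2, p) = -0.094078 rad; t = (α − φ) mod 2π = 0.029147 rad, q = (β − φ) mod 2π = 5.319240 rad → L = 2.09·(0.029147 + 5.351007 + 5.319240) = 2.09·10.699393 = 22.361732 m
RLR: c = (6 − d² + 2cos(α−β) + 2d(sin α − sin β))/8 = -0.811089; p = 2π − arccos c = 3.766377 rad; φ = atan2(cos α − cos β, d − sin α + sin β) = 0.133672 rad; t = (α − φ + p/2) mod 2π = 1.684585 rad, q = (α − β − t + p) mod 2π = 3.074884 rad → L = 2.09·(1.684585 + 3.766377 + 3.074884) = 2.09·8.525847 = 17.819021 m
LRL: c = (6 − d² + 2cos(α−β) − 2d(sin α − sin β))/8 = -2.657555, |c| > 1 → infeasible
Shortest: LSR with L = 10.036869 m ≈ 10.0369 m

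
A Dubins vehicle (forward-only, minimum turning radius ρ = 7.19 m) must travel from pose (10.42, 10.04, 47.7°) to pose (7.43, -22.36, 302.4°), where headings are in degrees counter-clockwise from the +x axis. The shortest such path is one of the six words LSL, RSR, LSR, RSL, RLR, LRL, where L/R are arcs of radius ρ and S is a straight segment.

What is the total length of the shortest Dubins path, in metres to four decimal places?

51.0034 m

Let ψ = atan2(Δy, Δx) = atan2(-32.40, -2.99) = -95.2725° be the start→goal bearing.
Normalize: d = |goal − start| / ρ = 32.537672/7.19 = 4.525406, α = (θ_start − ψ) mod 360° = 142.9725° = 2.495342 rad, β = (θ_goal − ψ) mod 360° = 37.6725° = 0.657510 rad.
Common terms: sin α = 0.602198, cos α = -0.798347, sin β = 0.611148, cos β = 0.791516, cos(α−β) = -0.263873, d² = 20.479303. Work in radians in the unit-radius frame; every candidate has L = ρ·(t + p + q).
LSL: p² = 2 + d² − 2cos(α−β) + 2d(sin α − sin β) = 22.926042; p = √p² = 4.788115; φ = atan2(cos β − cos α, d + sin α − sin β) = 0.338469 rad; t = (φ − α) mod 2π = 4.126313 rad, q = (β − φ) mod 2π = 0.319041 rad → L = 7.19·(4.126313 + 4.788115 + 0.319041) = 7.19·9.233468 = 66.388637 m
RSR: p² = 2 + d² − 2cos(α−β) + 2d(sin β − sin α) = 23.088056; p = √p² = 4.805003; φ = atan2(cos α − cos β, d − sin α + sin β) = -0.337232 rad; t = (α − φ) mod 2π = 2.832574 rad, q = (φ − β) mod 2π = 5.288443 rad → L = 7.19·(2.832574 + 4.805003 + 5.288443) = 7.19·12.926020 = 92.938086 m
LSR: p² = d² − 2 + 2cos(α−β) + 2d(sin α + sin β) = 28.933320; p = √p² = 5.378970; φ = atan2(−cos α − cos β, d + sin α + sin β) − atan2(−2, p) = 0.357169 rad; t = (φ − α) mod 2π = 4.145012 rad, q = (φ − β) mod 2π = 5.982844 rad → L = 7.19·(4.145012 + 5.378970 + 5.982844) = 7.19·15.506826 = 111.494082 m
RSL: p² = d² − 2 + 2cos(α−β) − 2d(sin α + sin β) = 6.969794; p = √p² = 2.640037; φ = atan2(cos α + cos β, d − sin α − sin β) − atan2(2, p) = -0.650388 rad; t = (α − φ) mod 2π = 3.145729 rad, q = (β − φ) mod 2π = 1.307898 rad → L = 7.19·(3.145729 + 2.640037 + 1.307898) = 7.19·7.093664 = 51.003442 m
RLR: c = (6 − d² + 2cos(α−β) + 2d(sin α − sin β))/8 = -1.886007, |c| > 1 → infeasible
LRL: c = (6 − d² + 2cos(α−β) − 2d(sin α − sin β))/8 = -1.865755, |c| > 1 → infeasible
Shortest: RSL with L = 51.003442 m ≈ 51.0034 m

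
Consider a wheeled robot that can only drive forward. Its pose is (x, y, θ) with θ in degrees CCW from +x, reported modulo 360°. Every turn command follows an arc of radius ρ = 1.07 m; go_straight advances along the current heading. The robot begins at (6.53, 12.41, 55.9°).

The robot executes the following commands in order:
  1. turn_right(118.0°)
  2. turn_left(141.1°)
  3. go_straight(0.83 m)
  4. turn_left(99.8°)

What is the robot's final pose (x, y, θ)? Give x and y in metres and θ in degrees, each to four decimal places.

set_pose: (x, y, θ) = (6.5300, 12.4100, 55.9000°), ρ = 1.07
turn_right(118.0°): centre at ρ to the right, rotate −118.0° → (8.3617, 12.3108, -62.1000° ≡ 297.9000°)
turn_left(141.1°): centre at ρ to the left, rotate +141.1° → (10.3576, 12.6073, 439.0000° ≡ 79.0000°)
go_straight(0.83): x += 0.83·cos θ, y += 0.83·sin θ → (10.5160, 13.4221, 79.0000°)
turn_left(99.8°): centre at ρ to the left, rotate +99.8° → (9.4881, 14.6960, 178.8000°)

(9.4881, 14.6960, 178.8000°)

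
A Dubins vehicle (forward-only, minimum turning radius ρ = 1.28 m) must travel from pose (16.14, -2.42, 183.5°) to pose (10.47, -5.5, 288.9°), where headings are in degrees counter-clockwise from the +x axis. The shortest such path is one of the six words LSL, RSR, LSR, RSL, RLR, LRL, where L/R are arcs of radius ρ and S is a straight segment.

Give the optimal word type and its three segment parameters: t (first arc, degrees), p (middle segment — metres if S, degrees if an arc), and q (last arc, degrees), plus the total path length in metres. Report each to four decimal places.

LSL: t = 13.5072°, p = 4.7446 m, q = 91.8928°, L = 7.0993 m

Let ψ = atan2(Δy, Δx) = atan2(-3.08, -5.67) = -151.4888° be the start→goal bearing.
Normalize: d = |goal − start| / ρ = 6.452542/1.28 = 5.041049, α = (θ_start − ψ) mod 360° = 334.9888° = 5.846657 rad, β = (θ_goal − ψ) mod 360° = 80.3888° = 1.403048 rad.
Common terms: sin α = -0.422796, cos α = 0.906225, sin β = 0.985963, cos β = 0.166962, cos(α−β) = -0.265556, d² = 25.412170. Work in radians in the unit-radius frame; every candidate has L = ρ·(t + p + q).
LSL: p² = 2 + d² − 2cos(α−β) + 2d(sin α − sin β) = 13.740033; p = √p² = 3.706755; φ = atan2(cos β − cos α, d + sin α − sin β) = -0.200783 rad; t = (φ − α) mod 2π = 0.235746 rad, q = (β − φ) mod 2π = 1.603831 rad → L = 1.28·(0.235746 + 3.706755 + 1.603831) = 1.28·5.546332 = 7.099305 m
RSR: p² = 2 + d² − 2cos(α−β) + 2d(sin β − sin α) = 42.146532; p = √p² = 6.492036; φ = atan2(cos α − cos β, d − sin α + sin β) = 0.114120 rad; t = (α − φ) mod 2π = 5.732537 rad, q = (φ − β) mod 2π = 4.994257 rad → L = 1.28·(5.732537 + 6.492036 + 4.994257) = 1.28·17.218830 = 22.040102 m
LSR: p² = d² − 2 + 2cos(α−β) + 2d(sin α + sin β) = 28.558964; p = √p² = 5.344059; φ = atan2(−cos α − cos β, d + sin α + sin β) − atan2(−2, p) = 0.168905 rad; t = (φ − α) mod 2π = 0.605433 rad, q = (φ − β) mod 2π = 5.049042 rad → L = 1.28·(0.605433 + 5.344059 + 5.049042) = 1.28·10.998534 = 14.078123 m
RSL: p² = d² − 2 + 2cos(α−β) − 2d(sin α + sin β) = 17.203152; p = √p² = 4.147668; φ = atan2(cos α + cos β, d − sin α − sin β) − atan2(2, p) = -0.214078 rad; t = (α − φ) mod 2π = 6.060735 rad, q = (β − φ) mod 2π = 1.617127 rad → L = 1.28·(6.060735 + 4.147668 + 1.617127) = 1.28·11.825530 = 15.136678 m
RLR: c = (6 − d² + 2cos(α−β) + 2d(sin α − sin β))/8 = -4.268317, |c| > 1 → infeasible
LRL: c = (6 − d² + 2cos(α−β) − 2d(sin α − sin β))/8 = -0.717504; p = 2π − arccos c = 3.912176 rad; φ = atan2(cos β − cos α, d + sin α − sin β) = -0.200783 rad; t = (φ − α + p/2) mod 2π = 2.191834 rad, q = (β − α − t + p) mod 2π = 3.559920 rad → L = 1.28·(2.191834 + 3.912176 + 3.559920) = 1.28·9.663930 = 12.369830 m
Shortest: LSL with L = 7.099305 m ≈ 7.0993 m
Convert LSL to answer units (arcs ×180/π): t = 0.235746·180/π = 13.5072°, p = ρ·p = 1.28·3.706755 = 4.7446 m, q = 1.603831·180/π = 91.8928°, L = 7.0993 m.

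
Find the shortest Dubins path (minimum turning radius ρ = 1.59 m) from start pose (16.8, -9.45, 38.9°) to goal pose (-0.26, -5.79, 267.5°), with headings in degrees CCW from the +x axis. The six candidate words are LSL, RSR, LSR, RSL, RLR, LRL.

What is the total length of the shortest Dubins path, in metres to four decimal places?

21.0069 m

Let ψ = atan2(Δy, Δx) = atan2(3.66, -17.06) = 167.8915° be the start→goal bearing.
Normalize: d = |goal − start| / ρ = 17.448186/1.59 = 10.973702, α = (θ_start − ψ) mod 360° = 231.0085° = 4.031859 rad, β = (θ_goal − ψ) mod 360° = 99.6085° = 1.738497 rad.
Common terms: sin α = -0.777240, cos α = -0.629205, sin β = 0.985971, cos β = -0.166915, cos(α−β) = -0.661312, d² = 120.422135. Work in radians in the unit-radius frame; every candidate has L = ρ·(t + p + q).
LSL: p² = 2 + d² − 2cos(α−β) + 2d(sin α − sin β) = 85.046860; p = √p² = 9.222085; φ = atan2(cos β − cos α, d + sin α − sin β) = 0.050150 rad; t = (φ − α) mod 2π = 2.301476 rad, q = (β − φ) mod 2π = 1.688347 rad → L = 1.59·(2.301476 + 9.222085 + 1.688347) = 1.59·13.211908 = 21.006934 m
RSR: p² = 2 + d² − 2cos(α−β) + 2d(sin β − sin α) = 162.442657; p = √p² = 12.745299; φ = atan2(cos α − cos β, d − sin α + sin β) = -0.036279 rad; t = (α − φ) mod 2π = 4.068139 rad, q = (φ − β) mod 2π = 4.508409 rad → L = 1.59·(4.068139 + 12.745299 + 4.508409) = 1.59·21.321847 = 33.901737 m
LSR: p² = d² − 2 + 2cos(α−β) + 2d(sin α + sin β) = 121.680631; p = √p² = 11.030894; φ = atan2(−cos α − cos β, d + sin α + sin β) − atan2(−2, p) = 0.250434 rad; t = (φ − α) mod 2π = 2.501760 rad, q = (φ − β) mod 2π = 4.795123 rad → L = 1.59·(2.501760 + 11.030894 + 4.795123) = 1.59·18.327778 = 29.141167 m
RSL: p² = d² − 2 + 2cos(α−β) − 2d(sin α + sin β) = 112.518392; p = √p² = 10.607469; φ = atan2(cos α + cos β, d − sin α − sin β) − atan2(2, p) = -0.260179 rad; t = (α − φ) mod 2π = 4.292038 rad, q = (β − φ) mod 2π = 1.998676 rad → L = 1.59·(4.292038 + 10.607469 + 1.998676) = 1.59·16.898182 = 26.868110 m
RLR: c = (6 − d² + 2cos(α−β) + 2d(sin α − sin β))/8 = -19.305332, |c| > 1 → infeasible
LRL: c = (6 − d² + 2cos(α−β) − 2d(sin α − sin β))/8 = -9.630858, |c| > 1 → infeasible
Shortest: LSL with L = 21.006934 m ≈ 21.0069 m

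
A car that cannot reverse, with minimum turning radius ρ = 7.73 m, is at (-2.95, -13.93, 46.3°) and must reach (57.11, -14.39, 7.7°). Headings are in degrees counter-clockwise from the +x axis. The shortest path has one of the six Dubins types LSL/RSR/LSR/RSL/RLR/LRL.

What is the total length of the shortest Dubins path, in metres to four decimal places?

Let ψ = atan2(Δy, Δx) = atan2(-0.46, 60.06) = -0.4388° be the start→goal bearing.
Normalize: d = |goal − start| / ρ = 60.061762/7.73 = 7.769956, α = (θ_start − ψ) mod 360° = 46.7388° = 0.815746 rad, β = (θ_goal − ψ) mod 360° = 8.1388° = 0.142049 rad.
Common terms: sin α = 0.728237, cos α = 0.685325, sin β = 0.141572, cos β = 0.989928, cos(α−β) = 0.781520, d² = 60.372220. Work in radians in the unit-radius frame; every candidate has L = ρ·(t + p + q).
LSL: p² = 2 + d² − 2cos(α−β) + 2d(sin α − sin β) = 69.925906; p = √p² = 8.362171; φ = atan2(cos β − cos α, d + sin α − sin β) = 0.036434 rad; t = (φ − α) mod 2π = 5.503873 rad, q = (β − φ) mod 2π = 0.105615 rad → L = 7.73·(5.503873 + 8.362171 + 0.105615) = 7.73·13.971659 = 108.000927 m
RSR: p² = 2 + d² − 2cos(α−β) + 2d(sin β − sin α) = 51.692452; p = √p² = 7.189746; φ = atan2(cos α − cos β, d − sin α + sin β) = -0.042379 rad; t = (α − φ) mod 2π = 0.858125 rad, q = (φ − β) mod 2π = 6.098757 rad → L = 7.73·(0.858125 + 7.189746 + 6.098757) = 7.73·14.146629 = 109.353440 m
LSR: p² = d² − 2 + 2cos(α−β) + 2d(sin α + sin β) = 73.452020; p = √p² = 8.570415; φ = atan2(−cos α − cos β, d + sin α + sin β) − atan2(−2, p) = 0.037734 rad; t = (φ − α) mod 2π = 5.505173 rad, q = (φ − β) mod 2π = 6.178871 rad → L = 7.73·(5.505173 + 8.570415 + 6.178871) = 7.73·20.254459 = 156.566971 m
RSL: p² = d² − 2 + 2cos(α−β) − 2d(sin α + sin β) = 46.418501; p = √p² = 6.813112; φ = atan2(cos α + cos β, d − sin α − sin β) − atan2(2, p) = -0.047354 rad; t = (α − φ) mod 2π = 0.863100 rad, q = (β − φ) mod 2π = 0.189403 rad → L = 7.73·(0.863100 + 6.813112 + 0.189403) = 7.73·7.865615 = 60.801205 m
RLR: c = (6 − d² + 2cos(α−β) + 2d(sin α − sin β))/8 = -5.461556, |c| > 1 → infeasible
LRL: c = (6 − d² + 2cos(α−β) − 2d(sin α − sin β))/8 = -7.740738, |c| > 1 → infeasible
Shortest: RSL with L = 60.801205 m ≈ 60.8012 m

60.8012 m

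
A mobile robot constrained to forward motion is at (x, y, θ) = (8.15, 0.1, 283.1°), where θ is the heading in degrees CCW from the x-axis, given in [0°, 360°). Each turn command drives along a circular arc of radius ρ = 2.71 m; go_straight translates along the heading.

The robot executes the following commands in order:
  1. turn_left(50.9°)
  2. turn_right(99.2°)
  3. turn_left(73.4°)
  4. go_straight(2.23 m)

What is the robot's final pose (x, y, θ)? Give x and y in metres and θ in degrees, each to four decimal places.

(12.0918, -10.7098, 308.2000°)

set_pose: (x, y, θ) = (8.1500, 0.1000, 283.1000°), ρ = 2.71
turn_left(50.9°): centre at ρ to the left, rotate +50.9° → (9.6015, -1.7215, 334.0000°)
turn_right(99.2°): centre at ρ to the right, rotate −99.2° → (10.6280, -5.7194, 234.8000°)
turn_left(73.4°): centre at ρ to the left, rotate +73.4° → (10.7128, -8.9574, 308.2000°)
go_straight(2.23): x += 2.23·cos θ, y += 2.23·sin θ → (12.0918, -10.7098, 308.2000°)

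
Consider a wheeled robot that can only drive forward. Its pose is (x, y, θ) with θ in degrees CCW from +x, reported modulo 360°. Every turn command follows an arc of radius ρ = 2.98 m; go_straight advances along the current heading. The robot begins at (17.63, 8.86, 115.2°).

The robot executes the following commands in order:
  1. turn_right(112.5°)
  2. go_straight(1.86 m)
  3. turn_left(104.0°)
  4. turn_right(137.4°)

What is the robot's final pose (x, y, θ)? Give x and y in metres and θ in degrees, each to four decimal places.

(29.1336, 20.4449, 329.3000°)

set_pose: (x, y, θ) = (17.6300, 8.8600, 115.2000°), ρ = 2.98
turn_right(112.5°): centre at ρ to the right, rotate −112.5° → (20.1860, 13.1055, 2.7000°)
go_straight(1.86): x += 1.86·cos θ, y += 1.86·sin θ → (22.0439, 13.1931, 2.7000°)
turn_left(104.0°): centre at ρ to the left, rotate +104.0° → (24.7579, 17.0262, 106.7000°)
turn_right(137.4°): centre at ρ to the right, rotate −137.4° → (29.1336, 20.4449, -30.7000° ≡ 329.3000°)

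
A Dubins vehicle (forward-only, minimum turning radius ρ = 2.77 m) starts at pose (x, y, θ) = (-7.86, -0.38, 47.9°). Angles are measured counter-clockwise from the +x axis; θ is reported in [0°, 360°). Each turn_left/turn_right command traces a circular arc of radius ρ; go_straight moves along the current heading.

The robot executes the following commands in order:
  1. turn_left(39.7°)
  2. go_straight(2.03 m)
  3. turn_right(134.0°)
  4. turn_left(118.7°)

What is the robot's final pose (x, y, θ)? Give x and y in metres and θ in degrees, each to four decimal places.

(2.3557, 6.2516, 72.3000°)

set_pose: (x, y, θ) = (-7.8600, -0.3800, 47.9000°), ρ = 2.77
turn_left(39.7°): centre at ρ to the left, rotate +39.7° → (-7.1477, 1.3611, 87.6000°)
go_straight(2.03): x += 2.03·cos θ, y += 2.03·sin θ → (-7.0627, 3.3893, 87.6000°)
turn_right(134.0°): centre at ρ to the right, rotate −134.0° → (-2.2892, 5.1836, -46.4000° ≡ 313.6000°)
turn_left(118.7°): centre at ρ to the left, rotate +118.7° → (2.3557, 6.2516, 432.3000° ≡ 72.3000°)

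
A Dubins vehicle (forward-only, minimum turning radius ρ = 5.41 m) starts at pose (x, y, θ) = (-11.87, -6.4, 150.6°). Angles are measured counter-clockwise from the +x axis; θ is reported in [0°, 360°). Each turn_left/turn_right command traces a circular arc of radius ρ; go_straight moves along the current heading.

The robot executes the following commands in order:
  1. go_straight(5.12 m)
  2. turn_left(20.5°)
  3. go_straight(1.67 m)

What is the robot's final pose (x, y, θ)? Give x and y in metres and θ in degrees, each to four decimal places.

(-19.7993, -2.9966, 171.1000°)

set_pose: (x, y, θ) = (-11.8700, -6.4000, 150.6000°), ρ = 5.41
go_straight(5.12): x += 5.12·cos θ, y += 5.12·sin θ → (-16.3306, -3.8866, 150.6000°)
turn_left(20.5°): centre at ρ to the left, rotate +20.5° → (-18.1494, -3.2550, 171.1000°)
go_straight(1.67): x += 1.67·cos θ, y += 1.67·sin θ → (-19.7993, -2.9966, 171.1000°)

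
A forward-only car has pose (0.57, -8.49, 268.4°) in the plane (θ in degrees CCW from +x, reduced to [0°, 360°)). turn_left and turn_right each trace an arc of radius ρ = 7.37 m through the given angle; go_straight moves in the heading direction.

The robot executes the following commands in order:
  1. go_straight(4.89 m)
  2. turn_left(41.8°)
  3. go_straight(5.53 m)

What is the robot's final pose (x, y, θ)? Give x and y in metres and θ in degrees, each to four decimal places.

set_pose: (x, y, θ) = (0.5700, -8.4900, 268.4000°), ρ = 7.37
go_straight(4.89): x += 4.89·cos θ, y += 4.89·sin θ → (0.4335, -13.3781, 268.4000°)
turn_left(41.8°): centre at ρ to the left, rotate +41.8° → (2.1714, -18.3409, 310.2000°)
go_straight(5.53): x += 5.53·cos θ, y += 5.53·sin θ → (5.7408, -22.5647, 310.2000°)

(5.7408, -22.5647, 310.2000°)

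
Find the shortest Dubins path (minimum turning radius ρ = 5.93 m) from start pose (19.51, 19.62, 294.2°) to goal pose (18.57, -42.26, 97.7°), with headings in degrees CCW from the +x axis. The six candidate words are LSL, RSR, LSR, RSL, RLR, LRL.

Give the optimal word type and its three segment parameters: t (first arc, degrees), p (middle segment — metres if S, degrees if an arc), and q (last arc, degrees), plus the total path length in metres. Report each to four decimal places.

Let ψ = atan2(Δy, Δx) = atan2(-61.88, -0.94) = -90.8703° be the start→goal bearing.
Normalize: d = |goal − start| / ρ = 61.887139/5.93 = 10.436280, α = (θ_start − ψ) mod 360° = 25.0703° = 0.437559 rad, β = (θ_goal − ψ) mod 360° = 188.5703° = 3.291173 rad.
Common terms: sin α = 0.423730, cos α = 0.905789, sin β = -0.149023, cos β = -0.988834, cos(α−β) = -0.958820, d² = 108.915936. Work in radians in the unit-radius frame; every candidate has L = ρ·(t + p + q).
LSL: p² = 2 + d² − 2cos(α−β) + 2d(sin α − sin β) = 124.788388; p = √p² = 11.170872; φ = atan2(cos β − cos α, d + sin α − sin β) = -0.170428 rad; t = (φ − α) mod 2π = 5.675198 rad, q = (β − φ) mod 2π = 3.461600 rad → L = 5.93·(5.675198 + 11.170872 + 3.461600) = 5.93·20.307671 = 120.424489 m
RSR: p² = 2 + d² − 2cos(α−β) + 2d(sin β − sin α) = 100.878763; p = √p² = 10.043842; φ = atan2(cos α − cos β, d − sin α + sin β) = 0.189772 rad; t = (α − φ) mod 2π = 0.247787 rad, q = (φ − β) mod 2π = 3.181785 rad → L = 5.93·(0.247787 + 10.043842 + 3.181785) = 5.93·13.473414 = 79.897345 m
LSR: p² = d² − 2 + 2cos(α−β) + 2d(sin α + sin β) = 110.732138; p = √p² = 10.522934; φ = atan2(−cos α − cos β, d + sin α + sin β) − atan2(−2, p) = 0.195574 rad; t = (φ − α) mod 2π = 6.041200 rad, q = (φ − β) mod 2π = 3.187587 rad → L = 5.93·(6.041200 + 10.522934 + 3.187587) = 5.93·19.751721 = 117.127704 m
RSL: p² = d² − 2 + 2cos(α−β) − 2d(sin α + sin β) = 99.264455; p = √p² = 9.963155; φ = atan2(cos α + cos β, d − sin α − sin β) − atan2(2, p) = -0.206279 rad; t = (α − φ) mod 2π = 0.643838 rad, q = (β − φ) mod 2π = 3.497451 rad → L = 5.93·(0.643838 + 9.963155 + 3.497451) = 5.93·14.104444 = 83.639356 m
RLR: c = (6 − d² + 2cos(α−β) + 2d(sin α − sin β))/8 = -11.609845, |c| > 1 → infeasible
LRL: c = (6 − d² + 2cos(α−β) − 2d(sin α − sin β))/8 = -14.598549, |c| > 1 → infeasible
Shortest: RSR with L = 79.897345 m ≈ 79.8973 m
Convert RSR to answer units (arcs ×180/π): t = 0.247787·180/π = 14.1971°, p = ρ·p = 5.93·10.043842 = 59.5600 m, q = 3.181785·180/π = 182.3029°, L = 79.8973 m.

RSR: t = 14.1971°, p = 59.5600 m, q = 182.3029°, L = 79.8973 m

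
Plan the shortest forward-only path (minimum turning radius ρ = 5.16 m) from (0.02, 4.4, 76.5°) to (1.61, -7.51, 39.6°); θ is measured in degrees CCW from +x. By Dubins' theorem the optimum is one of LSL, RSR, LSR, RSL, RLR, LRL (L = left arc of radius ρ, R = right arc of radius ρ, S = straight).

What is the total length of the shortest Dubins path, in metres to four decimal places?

38.8206 m

Let ψ = atan2(Δy, Δx) = atan2(-11.91, 1.59) = -82.3959° be the start→goal bearing.
Normalize: d = |goal − start| / ρ = 12.015665/5.16 = 2.328617, α = (θ_start − ψ) mod 360° = 158.8959° = 2.773257 rad, β = (θ_goal − ψ) mod 360° = 121.9959° = 2.129230 rad.
Common terms: sin α = 0.360064, cos α = -0.932928, sin β = 0.848086, cos β = -0.529859, cos(α−β) = 0.799685, d² = 5.422458. Work in radians in the unit-radius frame; every candidate has L = ρ·(t + p + q).
LSL: p² = 2 + d² − 2cos(α−β) + 2d(sin α − sin β) = 3.550254; p = √p² = 1.884212; φ = atan2(cos β − cos α, d + sin α − sin β) = 0.215585 rad; t = (φ − α) mod 2π = 3.725514 rad, q = (β − φ) mod 2π = 1.913645 rad → L = 5.16·(3.725514 + 1.884212 + 1.913645) = 5.16·7.523371 = 38.820592 m
RSR: p² = 2 + d² − 2cos(α−β) + 2d(sin β − sin α) = 8.095924; p = √p² = 2.845334; φ = atan2(cos α − cos β, d − sin α + sin β) = -0.142138 rad; t = (α − φ) mod 2π = 2.915395 rad, q = (φ − β) mod 2π = 4.011817 rad → L = 5.16·(2.915395 + 2.845334 + 4.011817) = 5.16·9.772545 = 50.426335 m
LSR: p² = d² − 2 + 2cos(α−β) + 2d(sin α + sin β) = 10.648463; p = √p² = 3.263198; φ = atan2(−cos α − cos β, d + sin α + sin β) − atan2(−2, p) = 0.942018 rad; t = (φ − α) mod 2π = 4.451947 rad, q = (φ − β) mod 2π = 5.095973 rad → L = 5.16·(4.451947 + 3.263198 + 5.095973) = 5.16·12.811118 = 66.105369 m
RSL: p² = d² − 2 + 2cos(α−β) − 2d(sin α + sin β) = -0.604808 < 0 → infeasible
RLR: c = (6 − d² + 2cos(α−β) + 2d(sin α − sin β))/8 = -0.011990; p = 2π − arccos c = 4.700398 rad; φ = atan2(cos α − cos β, d − sin α + sin β) = -0.142138 rad; t = (α − φ + p/2) mod 2π = 5.265594 rad, q = (α − β − t + p) mod 2π = 0.078831 rad → L = 5.16·(5.265594 + 4.700398 + 0.078831) = 5.16·10.044823 = 51.831286 m
LRL: c = (6 − d² + 2cos(α−β) − 2d(sin α − sin β))/8 = 0.556218; p = 2π − arccos c = 5.302217 rad; φ = atan2(cos β − cos α, d + sin α − sin β) = 0.215585 rad; t = (φ − α + p/2) mod 2π = 0.093437 rad, q = (β − α − t + p) mod 2π = 4.564753 rad → L = 5.16·(0.093437 + 5.302217 + 4.564753) = 5.16·9.960408 = 51.395705 m
Shortest: LSL with L = 38.820592 m ≈ 38.8206 m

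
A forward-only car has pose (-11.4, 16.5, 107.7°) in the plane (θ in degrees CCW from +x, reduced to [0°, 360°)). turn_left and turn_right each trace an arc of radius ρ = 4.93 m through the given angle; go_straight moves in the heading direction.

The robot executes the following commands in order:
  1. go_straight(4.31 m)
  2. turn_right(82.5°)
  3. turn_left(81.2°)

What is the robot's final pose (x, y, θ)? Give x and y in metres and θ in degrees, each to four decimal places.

(-7.4825, 32.4184, 106.4000°)

set_pose: (x, y, θ) = (-11.4000, 16.5000, 107.7000°), ρ = 4.93
go_straight(4.31): x += 4.31·cos θ, y += 4.31·sin θ → (-12.7104, 20.6060, 107.7000°)
turn_right(82.5°): centre at ρ to the right, rotate −82.5° → (-10.1129, 26.5657, 25.2000°)
turn_left(81.2°): centre at ρ to the left, rotate +81.2° → (-7.4825, 32.4184, 106.4000°)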